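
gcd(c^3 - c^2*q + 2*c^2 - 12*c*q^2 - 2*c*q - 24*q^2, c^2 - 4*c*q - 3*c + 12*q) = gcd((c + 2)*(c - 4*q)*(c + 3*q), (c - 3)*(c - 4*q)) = -c + 4*q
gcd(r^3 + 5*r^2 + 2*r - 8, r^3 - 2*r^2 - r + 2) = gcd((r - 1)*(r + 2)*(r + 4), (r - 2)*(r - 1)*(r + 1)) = r - 1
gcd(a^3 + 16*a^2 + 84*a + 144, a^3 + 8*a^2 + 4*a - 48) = a^2 + 10*a + 24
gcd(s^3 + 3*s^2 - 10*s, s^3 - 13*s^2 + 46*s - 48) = s - 2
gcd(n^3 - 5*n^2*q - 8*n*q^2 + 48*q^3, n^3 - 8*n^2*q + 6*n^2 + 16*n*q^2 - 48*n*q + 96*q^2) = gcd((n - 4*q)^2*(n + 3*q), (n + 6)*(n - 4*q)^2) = n^2 - 8*n*q + 16*q^2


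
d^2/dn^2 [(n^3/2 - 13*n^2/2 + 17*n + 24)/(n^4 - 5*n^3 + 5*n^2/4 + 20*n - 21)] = 8*(8*n^9 - 312*n^8 + 3162*n^7 - 10580*n^6 + 9516*n^5 - 21948*n^4 + 163355*n^3 - 254646*n^2 - 60156*n + 232056)/(64*n^12 - 960*n^11 + 5040*n^10 - 6560*n^9 - 36132*n^8 + 144420*n^7 - 81955*n^6 - 488880*n^5 + 980772*n^4 - 112960*n^3 - 1506960*n^2 + 1693440*n - 592704)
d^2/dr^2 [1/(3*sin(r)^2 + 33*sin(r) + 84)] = (-4*sin(r)^4 - 33*sin(r)^3 - 3*sin(r)^2 + 374*sin(r) + 186)/(3*(sin(r)^2 + 11*sin(r) + 28)^3)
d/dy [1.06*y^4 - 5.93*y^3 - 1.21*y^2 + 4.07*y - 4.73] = 4.24*y^3 - 17.79*y^2 - 2.42*y + 4.07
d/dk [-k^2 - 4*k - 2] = -2*k - 4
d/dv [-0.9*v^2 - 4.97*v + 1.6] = -1.8*v - 4.97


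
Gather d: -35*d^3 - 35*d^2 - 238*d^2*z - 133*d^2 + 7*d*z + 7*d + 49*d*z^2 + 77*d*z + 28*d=-35*d^3 + d^2*(-238*z - 168) + d*(49*z^2 + 84*z + 35)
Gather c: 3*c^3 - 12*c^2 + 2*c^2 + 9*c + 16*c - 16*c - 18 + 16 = 3*c^3 - 10*c^2 + 9*c - 2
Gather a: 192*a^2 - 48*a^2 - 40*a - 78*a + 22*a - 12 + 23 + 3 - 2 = 144*a^2 - 96*a + 12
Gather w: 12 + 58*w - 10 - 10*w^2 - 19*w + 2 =-10*w^2 + 39*w + 4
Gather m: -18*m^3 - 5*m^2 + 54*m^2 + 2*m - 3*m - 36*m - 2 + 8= -18*m^3 + 49*m^2 - 37*m + 6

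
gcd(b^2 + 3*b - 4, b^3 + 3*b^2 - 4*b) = b^2 + 3*b - 4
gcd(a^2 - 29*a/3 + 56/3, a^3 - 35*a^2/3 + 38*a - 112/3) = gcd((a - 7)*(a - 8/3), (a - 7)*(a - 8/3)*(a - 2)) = a^2 - 29*a/3 + 56/3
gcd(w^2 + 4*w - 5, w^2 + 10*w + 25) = w + 5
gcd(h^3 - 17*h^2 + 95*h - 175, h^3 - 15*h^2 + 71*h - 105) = h^2 - 12*h + 35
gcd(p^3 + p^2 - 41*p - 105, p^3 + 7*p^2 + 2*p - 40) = p + 5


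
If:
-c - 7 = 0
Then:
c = -7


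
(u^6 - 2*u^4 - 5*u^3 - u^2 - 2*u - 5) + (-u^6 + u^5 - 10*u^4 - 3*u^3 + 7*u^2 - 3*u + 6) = u^5 - 12*u^4 - 8*u^3 + 6*u^2 - 5*u + 1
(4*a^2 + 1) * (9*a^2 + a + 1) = 36*a^4 + 4*a^3 + 13*a^2 + a + 1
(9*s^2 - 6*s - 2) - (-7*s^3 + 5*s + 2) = 7*s^3 + 9*s^2 - 11*s - 4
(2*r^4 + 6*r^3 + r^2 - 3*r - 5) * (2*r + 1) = 4*r^5 + 14*r^4 + 8*r^3 - 5*r^2 - 13*r - 5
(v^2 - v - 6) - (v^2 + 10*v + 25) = -11*v - 31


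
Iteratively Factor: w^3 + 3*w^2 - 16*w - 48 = (w - 4)*(w^2 + 7*w + 12) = (w - 4)*(w + 4)*(w + 3)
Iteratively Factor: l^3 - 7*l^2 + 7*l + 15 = (l - 5)*(l^2 - 2*l - 3) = (l - 5)*(l - 3)*(l + 1)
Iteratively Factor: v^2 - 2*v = (v - 2)*(v)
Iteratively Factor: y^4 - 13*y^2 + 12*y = (y)*(y^3 - 13*y + 12) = y*(y - 3)*(y^2 + 3*y - 4) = y*(y - 3)*(y + 4)*(y - 1)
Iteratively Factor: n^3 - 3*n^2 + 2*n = (n - 2)*(n^2 - n) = n*(n - 2)*(n - 1)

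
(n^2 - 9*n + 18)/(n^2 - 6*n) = (n - 3)/n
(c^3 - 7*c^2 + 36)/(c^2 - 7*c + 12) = (c^2 - 4*c - 12)/(c - 4)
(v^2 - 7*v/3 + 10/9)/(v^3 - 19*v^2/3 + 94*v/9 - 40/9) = 1/(v - 4)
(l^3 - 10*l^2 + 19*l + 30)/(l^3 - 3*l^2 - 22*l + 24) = (l^2 - 4*l - 5)/(l^2 + 3*l - 4)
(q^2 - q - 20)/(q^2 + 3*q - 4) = (q - 5)/(q - 1)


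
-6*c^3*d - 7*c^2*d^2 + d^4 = d*(-3*c + d)*(c + d)*(2*c + d)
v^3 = v^3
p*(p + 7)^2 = p^3 + 14*p^2 + 49*p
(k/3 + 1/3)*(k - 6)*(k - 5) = k^3/3 - 10*k^2/3 + 19*k/3 + 10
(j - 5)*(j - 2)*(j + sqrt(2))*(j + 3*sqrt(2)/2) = j^4 - 7*j^3 + 5*sqrt(2)*j^3/2 - 35*sqrt(2)*j^2/2 + 13*j^2 - 21*j + 25*sqrt(2)*j + 30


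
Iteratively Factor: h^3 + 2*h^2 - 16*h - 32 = (h - 4)*(h^2 + 6*h + 8) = (h - 4)*(h + 2)*(h + 4)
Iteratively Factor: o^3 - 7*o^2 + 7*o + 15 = (o + 1)*(o^2 - 8*o + 15) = (o - 3)*(o + 1)*(o - 5)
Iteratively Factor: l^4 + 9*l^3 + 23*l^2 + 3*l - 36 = (l + 4)*(l^3 + 5*l^2 + 3*l - 9) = (l + 3)*(l + 4)*(l^2 + 2*l - 3) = (l + 3)^2*(l + 4)*(l - 1)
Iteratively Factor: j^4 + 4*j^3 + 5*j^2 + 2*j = (j + 2)*(j^3 + 2*j^2 + j) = (j + 1)*(j + 2)*(j^2 + j) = j*(j + 1)*(j + 2)*(j + 1)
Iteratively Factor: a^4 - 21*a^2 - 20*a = (a)*(a^3 - 21*a - 20) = a*(a - 5)*(a^2 + 5*a + 4) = a*(a - 5)*(a + 1)*(a + 4)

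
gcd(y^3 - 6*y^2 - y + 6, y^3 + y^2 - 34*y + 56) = 1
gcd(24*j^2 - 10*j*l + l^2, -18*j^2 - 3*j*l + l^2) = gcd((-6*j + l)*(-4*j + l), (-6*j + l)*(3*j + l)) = 6*j - l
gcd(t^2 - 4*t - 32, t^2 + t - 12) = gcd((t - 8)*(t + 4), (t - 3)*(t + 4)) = t + 4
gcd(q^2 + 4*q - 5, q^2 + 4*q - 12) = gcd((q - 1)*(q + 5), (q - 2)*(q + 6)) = 1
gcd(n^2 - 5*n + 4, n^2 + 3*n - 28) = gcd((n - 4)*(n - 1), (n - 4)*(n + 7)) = n - 4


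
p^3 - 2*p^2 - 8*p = p*(p - 4)*(p + 2)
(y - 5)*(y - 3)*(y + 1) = y^3 - 7*y^2 + 7*y + 15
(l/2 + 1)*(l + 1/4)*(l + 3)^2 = l^4/2 + 33*l^3/8 + 23*l^2/2 + 93*l/8 + 9/4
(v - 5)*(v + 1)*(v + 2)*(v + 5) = v^4 + 3*v^3 - 23*v^2 - 75*v - 50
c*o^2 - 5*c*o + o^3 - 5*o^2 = o*(c + o)*(o - 5)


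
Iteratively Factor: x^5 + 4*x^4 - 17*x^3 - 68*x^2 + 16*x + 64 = (x + 1)*(x^4 + 3*x^3 - 20*x^2 - 48*x + 64) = (x - 4)*(x + 1)*(x^3 + 7*x^2 + 8*x - 16) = (x - 4)*(x + 1)*(x + 4)*(x^2 + 3*x - 4) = (x - 4)*(x + 1)*(x + 4)^2*(x - 1)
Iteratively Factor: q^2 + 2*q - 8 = (q - 2)*(q + 4)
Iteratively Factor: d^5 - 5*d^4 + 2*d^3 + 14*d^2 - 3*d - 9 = (d + 1)*(d^4 - 6*d^3 + 8*d^2 + 6*d - 9) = (d - 3)*(d + 1)*(d^3 - 3*d^2 - d + 3) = (d - 3)^2*(d + 1)*(d^2 - 1) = (d - 3)^2*(d - 1)*(d + 1)*(d + 1)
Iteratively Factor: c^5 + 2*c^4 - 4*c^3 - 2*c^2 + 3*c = (c + 3)*(c^4 - c^3 - c^2 + c) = (c + 1)*(c + 3)*(c^3 - 2*c^2 + c) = (c - 1)*(c + 1)*(c + 3)*(c^2 - c) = c*(c - 1)*(c + 1)*(c + 3)*(c - 1)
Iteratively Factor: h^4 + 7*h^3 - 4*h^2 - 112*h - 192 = (h + 4)*(h^3 + 3*h^2 - 16*h - 48) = (h + 3)*(h + 4)*(h^2 - 16) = (h - 4)*(h + 3)*(h + 4)*(h + 4)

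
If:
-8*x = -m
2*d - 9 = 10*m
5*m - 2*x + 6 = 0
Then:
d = -69/38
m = -24/19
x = -3/19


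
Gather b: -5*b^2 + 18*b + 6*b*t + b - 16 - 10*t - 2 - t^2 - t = -5*b^2 + b*(6*t + 19) - t^2 - 11*t - 18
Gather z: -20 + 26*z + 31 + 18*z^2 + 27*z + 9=18*z^2 + 53*z + 20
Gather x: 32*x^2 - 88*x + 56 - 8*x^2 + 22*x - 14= 24*x^2 - 66*x + 42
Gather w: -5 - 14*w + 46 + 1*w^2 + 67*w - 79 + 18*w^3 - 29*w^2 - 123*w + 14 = 18*w^3 - 28*w^2 - 70*w - 24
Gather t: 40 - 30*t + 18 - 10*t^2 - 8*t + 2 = -10*t^2 - 38*t + 60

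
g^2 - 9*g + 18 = (g - 6)*(g - 3)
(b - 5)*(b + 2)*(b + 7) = b^3 + 4*b^2 - 31*b - 70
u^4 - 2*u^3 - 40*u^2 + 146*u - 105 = (u - 5)*(u - 3)*(u - 1)*(u + 7)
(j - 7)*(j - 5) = j^2 - 12*j + 35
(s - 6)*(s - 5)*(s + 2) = s^3 - 9*s^2 + 8*s + 60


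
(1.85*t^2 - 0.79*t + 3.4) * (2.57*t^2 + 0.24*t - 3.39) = 4.7545*t^4 - 1.5863*t^3 + 2.2769*t^2 + 3.4941*t - 11.526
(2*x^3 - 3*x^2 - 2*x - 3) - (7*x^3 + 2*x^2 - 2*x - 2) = -5*x^3 - 5*x^2 - 1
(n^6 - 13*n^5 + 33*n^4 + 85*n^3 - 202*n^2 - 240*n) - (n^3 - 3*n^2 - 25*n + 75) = n^6 - 13*n^5 + 33*n^4 + 84*n^3 - 199*n^2 - 215*n - 75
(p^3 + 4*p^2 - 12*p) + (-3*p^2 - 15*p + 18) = p^3 + p^2 - 27*p + 18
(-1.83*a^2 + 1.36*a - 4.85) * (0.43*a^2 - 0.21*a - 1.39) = -0.7869*a^4 + 0.9691*a^3 + 0.1726*a^2 - 0.8719*a + 6.7415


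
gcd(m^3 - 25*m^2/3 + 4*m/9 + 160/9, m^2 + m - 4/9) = m + 4/3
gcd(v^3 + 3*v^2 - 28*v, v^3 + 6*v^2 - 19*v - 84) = v^2 + 3*v - 28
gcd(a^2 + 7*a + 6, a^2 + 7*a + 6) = a^2 + 7*a + 6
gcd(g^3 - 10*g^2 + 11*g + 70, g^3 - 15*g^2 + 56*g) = g - 7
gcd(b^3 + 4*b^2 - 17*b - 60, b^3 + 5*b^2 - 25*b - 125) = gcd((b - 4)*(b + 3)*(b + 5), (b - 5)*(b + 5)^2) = b + 5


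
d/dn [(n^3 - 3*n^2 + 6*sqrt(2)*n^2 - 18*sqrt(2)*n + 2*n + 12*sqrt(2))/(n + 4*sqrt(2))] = (2*n^3 - 3*n^2 + 18*sqrt(2)*n^2 - 24*sqrt(2)*n + 96*n - 144 - 4*sqrt(2))/(n^2 + 8*sqrt(2)*n + 32)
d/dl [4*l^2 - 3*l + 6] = 8*l - 3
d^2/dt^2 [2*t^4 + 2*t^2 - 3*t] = 24*t^2 + 4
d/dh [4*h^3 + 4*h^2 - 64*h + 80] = 12*h^2 + 8*h - 64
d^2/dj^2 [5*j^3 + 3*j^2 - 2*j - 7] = 30*j + 6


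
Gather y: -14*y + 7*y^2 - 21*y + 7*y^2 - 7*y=14*y^2 - 42*y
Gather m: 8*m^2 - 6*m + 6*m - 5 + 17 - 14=8*m^2 - 2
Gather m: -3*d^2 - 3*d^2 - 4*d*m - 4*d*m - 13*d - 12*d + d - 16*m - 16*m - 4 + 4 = -6*d^2 - 24*d + m*(-8*d - 32)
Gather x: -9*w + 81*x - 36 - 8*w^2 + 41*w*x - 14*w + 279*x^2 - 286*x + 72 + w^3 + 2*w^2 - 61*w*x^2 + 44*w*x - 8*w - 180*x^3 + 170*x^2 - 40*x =w^3 - 6*w^2 - 31*w - 180*x^3 + x^2*(449 - 61*w) + x*(85*w - 245) + 36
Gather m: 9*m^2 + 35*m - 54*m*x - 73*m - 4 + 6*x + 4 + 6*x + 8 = 9*m^2 + m*(-54*x - 38) + 12*x + 8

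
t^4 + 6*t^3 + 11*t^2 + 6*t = t*(t + 1)*(t + 2)*(t + 3)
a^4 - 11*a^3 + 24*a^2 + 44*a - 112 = (a - 7)*(a - 4)*(a - 2)*(a + 2)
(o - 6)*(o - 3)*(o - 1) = o^3 - 10*o^2 + 27*o - 18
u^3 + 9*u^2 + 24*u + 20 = (u + 2)^2*(u + 5)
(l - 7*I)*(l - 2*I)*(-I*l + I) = -I*l^3 - 9*l^2 + I*l^2 + 9*l + 14*I*l - 14*I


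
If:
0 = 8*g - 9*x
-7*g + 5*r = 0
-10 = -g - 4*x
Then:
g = 90/41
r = 126/41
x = 80/41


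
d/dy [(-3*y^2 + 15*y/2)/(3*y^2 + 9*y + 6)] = (-11*y^2 - 8*y + 10)/(2*(y^4 + 6*y^3 + 13*y^2 + 12*y + 4))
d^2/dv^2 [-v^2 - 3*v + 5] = -2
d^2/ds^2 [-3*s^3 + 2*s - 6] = -18*s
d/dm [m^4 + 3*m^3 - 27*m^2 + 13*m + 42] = 4*m^3 + 9*m^2 - 54*m + 13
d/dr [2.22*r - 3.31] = 2.22000000000000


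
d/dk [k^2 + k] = 2*k + 1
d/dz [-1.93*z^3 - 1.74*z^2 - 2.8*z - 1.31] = -5.79*z^2 - 3.48*z - 2.8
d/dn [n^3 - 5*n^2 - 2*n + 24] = 3*n^2 - 10*n - 2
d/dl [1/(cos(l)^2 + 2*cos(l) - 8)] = 2*(cos(l) + 1)*sin(l)/(cos(l)^2 + 2*cos(l) - 8)^2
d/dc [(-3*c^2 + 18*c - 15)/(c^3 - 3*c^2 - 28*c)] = 3*(c^4 - 12*c^3 + 61*c^2 - 30*c - 140)/(c^2*(c^4 - 6*c^3 - 47*c^2 + 168*c + 784))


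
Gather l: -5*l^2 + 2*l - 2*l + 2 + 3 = 5 - 5*l^2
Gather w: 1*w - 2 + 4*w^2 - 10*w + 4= 4*w^2 - 9*w + 2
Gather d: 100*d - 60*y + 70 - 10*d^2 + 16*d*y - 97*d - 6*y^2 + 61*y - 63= -10*d^2 + d*(16*y + 3) - 6*y^2 + y + 7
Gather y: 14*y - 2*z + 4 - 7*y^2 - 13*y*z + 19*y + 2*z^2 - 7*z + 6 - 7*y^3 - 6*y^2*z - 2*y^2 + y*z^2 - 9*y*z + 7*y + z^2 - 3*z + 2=-7*y^3 + y^2*(-6*z - 9) + y*(z^2 - 22*z + 40) + 3*z^2 - 12*z + 12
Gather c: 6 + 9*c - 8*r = 9*c - 8*r + 6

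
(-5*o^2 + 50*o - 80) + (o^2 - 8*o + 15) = -4*o^2 + 42*o - 65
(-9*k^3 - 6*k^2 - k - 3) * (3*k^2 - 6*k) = -27*k^5 + 36*k^4 + 33*k^3 - 3*k^2 + 18*k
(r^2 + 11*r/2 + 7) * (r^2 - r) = r^4 + 9*r^3/2 + 3*r^2/2 - 7*r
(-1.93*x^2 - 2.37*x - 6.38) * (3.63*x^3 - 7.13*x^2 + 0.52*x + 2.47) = -7.0059*x^5 + 5.1578*x^4 - 7.2649*x^3 + 39.4899*x^2 - 9.1715*x - 15.7586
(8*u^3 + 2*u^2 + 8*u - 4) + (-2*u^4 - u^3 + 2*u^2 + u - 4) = -2*u^4 + 7*u^3 + 4*u^2 + 9*u - 8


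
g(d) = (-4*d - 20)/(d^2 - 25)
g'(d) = -2*d*(-4*d - 20)/(d^2 - 25)^2 - 4/(d^2 - 25) = 4/(d^2 - 10*d + 25)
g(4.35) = 6.15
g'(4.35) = 9.47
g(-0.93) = 0.67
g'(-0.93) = 0.11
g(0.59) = 0.91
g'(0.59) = 0.21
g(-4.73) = 0.41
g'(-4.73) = 0.04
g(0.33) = 0.86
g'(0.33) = 0.18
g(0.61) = 0.91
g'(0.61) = 0.21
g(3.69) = 3.05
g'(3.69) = 2.33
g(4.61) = 10.26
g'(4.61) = 26.30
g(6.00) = -4.00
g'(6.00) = 4.00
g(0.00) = 0.80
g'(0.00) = 0.16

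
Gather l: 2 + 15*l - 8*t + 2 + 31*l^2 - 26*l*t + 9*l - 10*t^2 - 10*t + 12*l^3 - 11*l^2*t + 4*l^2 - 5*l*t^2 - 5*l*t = 12*l^3 + l^2*(35 - 11*t) + l*(-5*t^2 - 31*t + 24) - 10*t^2 - 18*t + 4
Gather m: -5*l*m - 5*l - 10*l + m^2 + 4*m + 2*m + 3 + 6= -15*l + m^2 + m*(6 - 5*l) + 9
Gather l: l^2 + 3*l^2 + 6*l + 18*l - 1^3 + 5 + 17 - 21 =4*l^2 + 24*l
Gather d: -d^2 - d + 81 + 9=-d^2 - d + 90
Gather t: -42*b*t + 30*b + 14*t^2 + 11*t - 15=30*b + 14*t^2 + t*(11 - 42*b) - 15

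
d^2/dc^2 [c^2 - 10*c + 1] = 2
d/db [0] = 0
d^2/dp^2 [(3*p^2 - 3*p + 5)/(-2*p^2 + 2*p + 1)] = 78*(-2*p^2 + 2*p - 1)/(8*p^6 - 24*p^5 + 12*p^4 + 16*p^3 - 6*p^2 - 6*p - 1)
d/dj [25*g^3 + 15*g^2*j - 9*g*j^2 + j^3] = 15*g^2 - 18*g*j + 3*j^2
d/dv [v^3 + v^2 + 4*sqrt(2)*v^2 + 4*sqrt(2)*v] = 3*v^2 + 2*v + 8*sqrt(2)*v + 4*sqrt(2)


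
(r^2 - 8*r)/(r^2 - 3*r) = (r - 8)/(r - 3)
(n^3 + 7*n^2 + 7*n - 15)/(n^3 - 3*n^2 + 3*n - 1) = (n^2 + 8*n + 15)/(n^2 - 2*n + 1)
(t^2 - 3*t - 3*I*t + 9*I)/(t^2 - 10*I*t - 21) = (t - 3)/(t - 7*I)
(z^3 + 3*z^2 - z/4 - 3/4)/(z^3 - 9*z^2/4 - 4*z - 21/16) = 4*(2*z^2 + 5*z - 3)/(8*z^2 - 22*z - 21)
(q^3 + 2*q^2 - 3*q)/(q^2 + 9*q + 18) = q*(q - 1)/(q + 6)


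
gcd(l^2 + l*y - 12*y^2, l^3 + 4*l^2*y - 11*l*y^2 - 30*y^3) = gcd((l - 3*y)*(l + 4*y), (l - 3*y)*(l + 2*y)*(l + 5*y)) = -l + 3*y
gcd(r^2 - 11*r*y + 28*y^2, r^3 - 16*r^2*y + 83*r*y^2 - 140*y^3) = r^2 - 11*r*y + 28*y^2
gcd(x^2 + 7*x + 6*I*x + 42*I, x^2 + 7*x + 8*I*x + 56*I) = x + 7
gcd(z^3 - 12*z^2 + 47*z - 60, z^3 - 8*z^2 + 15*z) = z^2 - 8*z + 15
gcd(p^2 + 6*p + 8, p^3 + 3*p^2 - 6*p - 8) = p + 4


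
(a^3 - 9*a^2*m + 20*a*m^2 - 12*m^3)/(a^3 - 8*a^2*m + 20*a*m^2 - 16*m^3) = (a^2 - 7*a*m + 6*m^2)/(a^2 - 6*a*m + 8*m^2)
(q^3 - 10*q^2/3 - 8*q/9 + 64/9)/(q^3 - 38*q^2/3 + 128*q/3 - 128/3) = (q + 4/3)/(q - 8)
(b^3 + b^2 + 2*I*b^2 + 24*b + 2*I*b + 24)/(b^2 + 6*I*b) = b + 1 - 4*I - 4*I/b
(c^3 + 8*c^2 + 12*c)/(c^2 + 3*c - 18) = c*(c + 2)/(c - 3)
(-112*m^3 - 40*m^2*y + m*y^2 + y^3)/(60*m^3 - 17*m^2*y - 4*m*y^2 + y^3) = (-28*m^2 - 3*m*y + y^2)/(15*m^2 - 8*m*y + y^2)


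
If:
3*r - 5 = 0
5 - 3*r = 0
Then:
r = 5/3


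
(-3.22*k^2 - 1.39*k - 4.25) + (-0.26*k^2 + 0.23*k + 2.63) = -3.48*k^2 - 1.16*k - 1.62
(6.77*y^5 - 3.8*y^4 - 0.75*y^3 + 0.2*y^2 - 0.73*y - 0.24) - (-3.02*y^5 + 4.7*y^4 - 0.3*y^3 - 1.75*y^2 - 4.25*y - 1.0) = 9.79*y^5 - 8.5*y^4 - 0.45*y^3 + 1.95*y^2 + 3.52*y + 0.76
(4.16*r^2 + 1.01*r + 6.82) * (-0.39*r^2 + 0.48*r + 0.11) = -1.6224*r^4 + 1.6029*r^3 - 1.7174*r^2 + 3.3847*r + 0.7502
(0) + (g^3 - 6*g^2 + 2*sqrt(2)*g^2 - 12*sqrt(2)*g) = g^3 - 6*g^2 + 2*sqrt(2)*g^2 - 12*sqrt(2)*g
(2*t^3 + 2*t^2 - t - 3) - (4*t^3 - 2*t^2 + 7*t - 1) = -2*t^3 + 4*t^2 - 8*t - 2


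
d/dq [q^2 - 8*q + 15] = 2*q - 8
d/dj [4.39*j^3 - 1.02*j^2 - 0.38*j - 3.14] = 13.17*j^2 - 2.04*j - 0.38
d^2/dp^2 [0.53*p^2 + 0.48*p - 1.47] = 1.06000000000000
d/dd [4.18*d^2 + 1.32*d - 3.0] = 8.36*d + 1.32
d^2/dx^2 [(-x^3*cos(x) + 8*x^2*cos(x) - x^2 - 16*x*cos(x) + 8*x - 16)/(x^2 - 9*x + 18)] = (x^7*cos(x) + 2*x^6*sin(x) - 26*x^6*cos(x) - 54*x^5*sin(x) + 277*x^5*cos(x) + 580*x^4*sin(x) - 1548*x^4*cos(x) - 3204*x^3*sin(x) + 4774*x^3*cos(x) - 2*x^3 + 9720*x^2*sin(x) - 7668*x^2*cos(x) + 12*x^2 - 15552*x*sin(x) + 4968*x*cos(x) + 10368*sin(x) - 72)/(x^6 - 27*x^5 + 297*x^4 - 1701*x^3 + 5346*x^2 - 8748*x + 5832)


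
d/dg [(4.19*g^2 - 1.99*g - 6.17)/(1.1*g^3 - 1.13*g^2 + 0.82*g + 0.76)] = (-4.609*g^4 + 4.378*g^3 + 21.5481*g^2 - 7.5754*g + 3.547)/(1.21*g^6 - 2.486*g^5 + 3.0809*g^4 - 0.1812*g^3 - 1.0452*g^2 + 1.2464*g + 0.5776)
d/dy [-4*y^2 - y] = -8*y - 1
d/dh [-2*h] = -2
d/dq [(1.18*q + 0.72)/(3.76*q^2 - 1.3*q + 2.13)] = (-4.4368*q^2 - 5.4144*q + 3.4494)/(14.1376*q^4 - 9.776*q^3 + 17.7076*q^2 - 5.538*q + 4.5369)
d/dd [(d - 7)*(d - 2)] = 2*d - 9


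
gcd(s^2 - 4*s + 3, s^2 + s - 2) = s - 1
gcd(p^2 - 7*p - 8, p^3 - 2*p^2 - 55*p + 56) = p - 8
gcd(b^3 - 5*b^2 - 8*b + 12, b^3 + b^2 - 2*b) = b^2 + b - 2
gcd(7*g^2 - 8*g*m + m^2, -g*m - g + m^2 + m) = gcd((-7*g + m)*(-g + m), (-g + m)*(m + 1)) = g - m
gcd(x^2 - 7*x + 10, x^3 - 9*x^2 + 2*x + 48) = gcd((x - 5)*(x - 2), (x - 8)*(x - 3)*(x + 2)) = 1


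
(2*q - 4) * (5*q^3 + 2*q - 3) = 10*q^4 - 20*q^3 + 4*q^2 - 14*q + 12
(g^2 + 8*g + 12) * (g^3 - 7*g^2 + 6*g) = g^5 + g^4 - 38*g^3 - 36*g^2 + 72*g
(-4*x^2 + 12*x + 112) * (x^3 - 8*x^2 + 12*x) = -4*x^5 + 44*x^4 - 32*x^3 - 752*x^2 + 1344*x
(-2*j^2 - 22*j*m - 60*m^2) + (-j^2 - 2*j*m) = -3*j^2 - 24*j*m - 60*m^2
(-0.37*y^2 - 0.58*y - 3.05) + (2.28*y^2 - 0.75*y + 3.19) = 1.91*y^2 - 1.33*y + 0.14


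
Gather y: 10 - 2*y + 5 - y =15 - 3*y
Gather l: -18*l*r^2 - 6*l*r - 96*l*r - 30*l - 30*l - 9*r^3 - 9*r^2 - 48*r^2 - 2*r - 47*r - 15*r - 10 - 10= l*(-18*r^2 - 102*r - 60) - 9*r^3 - 57*r^2 - 64*r - 20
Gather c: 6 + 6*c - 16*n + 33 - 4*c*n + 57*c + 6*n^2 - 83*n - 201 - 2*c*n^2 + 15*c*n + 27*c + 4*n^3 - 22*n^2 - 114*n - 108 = c*(-2*n^2 + 11*n + 90) + 4*n^3 - 16*n^2 - 213*n - 270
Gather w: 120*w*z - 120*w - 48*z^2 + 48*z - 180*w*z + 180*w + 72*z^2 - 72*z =w*(60 - 60*z) + 24*z^2 - 24*z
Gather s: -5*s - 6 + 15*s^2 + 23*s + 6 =15*s^2 + 18*s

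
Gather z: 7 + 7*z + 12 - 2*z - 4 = 5*z + 15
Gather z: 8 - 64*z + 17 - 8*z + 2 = 27 - 72*z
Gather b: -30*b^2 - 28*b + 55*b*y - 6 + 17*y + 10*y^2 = -30*b^2 + b*(55*y - 28) + 10*y^2 + 17*y - 6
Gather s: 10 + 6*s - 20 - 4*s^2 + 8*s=-4*s^2 + 14*s - 10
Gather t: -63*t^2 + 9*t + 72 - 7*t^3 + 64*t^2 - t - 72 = -7*t^3 + t^2 + 8*t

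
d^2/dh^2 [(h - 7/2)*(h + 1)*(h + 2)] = 6*h - 1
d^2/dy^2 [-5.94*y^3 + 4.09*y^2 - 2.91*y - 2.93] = 8.18 - 35.64*y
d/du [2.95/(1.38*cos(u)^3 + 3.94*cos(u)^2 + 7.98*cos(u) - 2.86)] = (12.213*cos(u)^2 + 23.246*cos(u) + 23.541)*sin(u)/(1.38*cos(u)^3 + 3.94*cos(u)^2 + 7.98*cos(u) - 2.86)^2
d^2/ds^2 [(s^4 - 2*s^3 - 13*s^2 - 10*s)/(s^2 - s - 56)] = 2*(s^6 - 3*s^5 - 165*s^4 + 311*s^3 + 16296*s^2 - 20496*s - 40208)/(s^6 - 3*s^5 - 165*s^4 + 335*s^3 + 9240*s^2 - 9408*s - 175616)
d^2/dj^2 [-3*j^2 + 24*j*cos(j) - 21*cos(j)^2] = -24*j*cos(j) - 84*sin(j)^2 - 48*sin(j) + 36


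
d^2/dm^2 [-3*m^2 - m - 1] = -6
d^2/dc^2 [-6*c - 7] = 0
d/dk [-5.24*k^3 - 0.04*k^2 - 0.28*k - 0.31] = -15.72*k^2 - 0.08*k - 0.28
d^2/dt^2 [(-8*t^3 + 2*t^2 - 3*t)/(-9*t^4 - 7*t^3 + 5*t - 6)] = 2*(648*t^9 - 486*t^8 + 1080*t^7 + 3934*t^6 - 4443*t^5 - 525*t^4 - 727*t^3 - 1476*t^2 + 864*t + 18)/(729*t^12 + 1701*t^11 + 1323*t^10 - 872*t^9 - 432*t^8 + 1533*t^7 + 1557*t^6 - 1095*t^5 - 288*t^4 + 631*t^3 + 450*t^2 - 540*t + 216)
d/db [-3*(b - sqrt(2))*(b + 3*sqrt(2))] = -6*b - 6*sqrt(2)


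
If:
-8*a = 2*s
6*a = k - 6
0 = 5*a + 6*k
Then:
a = -36/41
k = 30/41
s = 144/41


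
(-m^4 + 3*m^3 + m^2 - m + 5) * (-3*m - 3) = 3*m^5 - 6*m^4 - 12*m^3 - 12*m - 15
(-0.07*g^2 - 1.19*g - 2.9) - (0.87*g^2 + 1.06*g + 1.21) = -0.94*g^2 - 2.25*g - 4.11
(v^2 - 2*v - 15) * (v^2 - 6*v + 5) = v^4 - 8*v^3 + 2*v^2 + 80*v - 75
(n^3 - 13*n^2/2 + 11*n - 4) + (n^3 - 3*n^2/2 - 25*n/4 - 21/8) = 2*n^3 - 8*n^2 + 19*n/4 - 53/8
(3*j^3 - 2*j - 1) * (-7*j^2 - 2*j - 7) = -21*j^5 - 6*j^4 - 7*j^3 + 11*j^2 + 16*j + 7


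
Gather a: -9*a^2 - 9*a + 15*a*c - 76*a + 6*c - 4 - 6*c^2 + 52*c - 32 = -9*a^2 + a*(15*c - 85) - 6*c^2 + 58*c - 36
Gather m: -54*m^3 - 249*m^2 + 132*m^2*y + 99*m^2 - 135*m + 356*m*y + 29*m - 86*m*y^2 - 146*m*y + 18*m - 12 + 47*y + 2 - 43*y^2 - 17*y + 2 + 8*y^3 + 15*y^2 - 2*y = -54*m^3 + m^2*(132*y - 150) + m*(-86*y^2 + 210*y - 88) + 8*y^3 - 28*y^2 + 28*y - 8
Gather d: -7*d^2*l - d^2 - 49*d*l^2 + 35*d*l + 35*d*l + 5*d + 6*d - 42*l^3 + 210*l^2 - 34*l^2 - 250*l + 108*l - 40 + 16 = d^2*(-7*l - 1) + d*(-49*l^2 + 70*l + 11) - 42*l^3 + 176*l^2 - 142*l - 24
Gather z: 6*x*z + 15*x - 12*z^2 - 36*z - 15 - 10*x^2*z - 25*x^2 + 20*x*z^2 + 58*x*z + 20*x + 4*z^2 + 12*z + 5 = -25*x^2 + 35*x + z^2*(20*x - 8) + z*(-10*x^2 + 64*x - 24) - 10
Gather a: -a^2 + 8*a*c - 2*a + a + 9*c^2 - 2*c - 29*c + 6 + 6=-a^2 + a*(8*c - 1) + 9*c^2 - 31*c + 12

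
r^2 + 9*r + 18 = (r + 3)*(r + 6)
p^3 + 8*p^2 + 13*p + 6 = (p + 1)^2*(p + 6)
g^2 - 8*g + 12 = (g - 6)*(g - 2)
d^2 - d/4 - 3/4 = (d - 1)*(d + 3/4)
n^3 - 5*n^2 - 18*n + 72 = (n - 6)*(n - 3)*(n + 4)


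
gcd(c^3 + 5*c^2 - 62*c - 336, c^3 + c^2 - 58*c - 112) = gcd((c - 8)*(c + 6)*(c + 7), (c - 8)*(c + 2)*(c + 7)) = c^2 - c - 56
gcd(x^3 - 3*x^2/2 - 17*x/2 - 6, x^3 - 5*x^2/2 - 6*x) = x^2 - 5*x/2 - 6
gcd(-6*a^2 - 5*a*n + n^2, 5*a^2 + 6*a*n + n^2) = a + n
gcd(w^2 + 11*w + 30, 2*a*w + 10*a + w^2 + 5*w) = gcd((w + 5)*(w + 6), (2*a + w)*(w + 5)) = w + 5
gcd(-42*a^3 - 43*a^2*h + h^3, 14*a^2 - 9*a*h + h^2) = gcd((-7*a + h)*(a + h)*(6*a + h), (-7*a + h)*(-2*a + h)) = 7*a - h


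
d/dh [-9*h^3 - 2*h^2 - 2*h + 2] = -27*h^2 - 4*h - 2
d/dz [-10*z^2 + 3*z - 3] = 3 - 20*z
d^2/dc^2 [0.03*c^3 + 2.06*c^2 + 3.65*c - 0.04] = 0.18*c + 4.12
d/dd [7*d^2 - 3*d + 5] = 14*d - 3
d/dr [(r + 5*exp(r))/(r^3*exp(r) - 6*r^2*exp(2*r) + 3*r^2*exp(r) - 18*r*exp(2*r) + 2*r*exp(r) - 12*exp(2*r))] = (-(r + 5*exp(r))*(r^3 - 12*r^2*exp(r) + 6*r^2 - 48*r*exp(r) + 8*r - 42*exp(r) + 2) + (5*exp(r) + 1)*(r^3 - 6*r^2*exp(r) + 3*r^2 - 18*r*exp(r) + 2*r - 12*exp(r)))*exp(-r)/(r^3 - 6*r^2*exp(r) + 3*r^2 - 18*r*exp(r) + 2*r - 12*exp(r))^2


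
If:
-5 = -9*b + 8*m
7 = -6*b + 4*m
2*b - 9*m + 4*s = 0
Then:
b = -19/3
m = -31/4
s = -685/48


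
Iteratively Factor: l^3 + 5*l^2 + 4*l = (l)*(l^2 + 5*l + 4) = l*(l + 4)*(l + 1)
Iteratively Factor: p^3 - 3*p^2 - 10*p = (p + 2)*(p^2 - 5*p) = (p - 5)*(p + 2)*(p)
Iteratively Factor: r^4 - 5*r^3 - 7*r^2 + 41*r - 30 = (r + 3)*(r^3 - 8*r^2 + 17*r - 10) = (r - 5)*(r + 3)*(r^2 - 3*r + 2) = (r - 5)*(r - 1)*(r + 3)*(r - 2)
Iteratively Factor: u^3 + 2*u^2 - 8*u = (u + 4)*(u^2 - 2*u) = u*(u + 4)*(u - 2)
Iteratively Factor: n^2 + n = (n + 1)*(n)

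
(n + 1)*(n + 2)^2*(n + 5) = n^4 + 10*n^3 + 33*n^2 + 44*n + 20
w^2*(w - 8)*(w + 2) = w^4 - 6*w^3 - 16*w^2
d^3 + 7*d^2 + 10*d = d*(d + 2)*(d + 5)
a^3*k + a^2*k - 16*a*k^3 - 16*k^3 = (a - 4*k)*(a + 4*k)*(a*k + k)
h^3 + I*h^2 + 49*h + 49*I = (h - 7*I)*(h + I)*(h + 7*I)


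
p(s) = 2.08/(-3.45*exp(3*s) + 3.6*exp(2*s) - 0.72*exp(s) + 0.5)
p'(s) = 2.08*(10.35*exp(3*s) - 7.2*exp(2*s) + 0.72*exp(s))/(-3.45*exp(3*s) + 3.6*exp(2*s) - 0.72*exp(s) + 0.5)^2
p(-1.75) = 4.47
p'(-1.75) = -0.36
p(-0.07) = 12.85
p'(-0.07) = 222.45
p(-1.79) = 4.48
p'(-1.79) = -0.31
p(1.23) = -0.02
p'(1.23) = 0.07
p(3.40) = -0.00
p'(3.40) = 0.00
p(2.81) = -0.00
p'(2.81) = 0.00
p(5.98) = -0.00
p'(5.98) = 0.00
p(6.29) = -0.00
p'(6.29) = 0.00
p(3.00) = 0.00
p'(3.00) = 0.00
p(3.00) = 0.00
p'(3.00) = 0.00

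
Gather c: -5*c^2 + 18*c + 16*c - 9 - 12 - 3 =-5*c^2 + 34*c - 24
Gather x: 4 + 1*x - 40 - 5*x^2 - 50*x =-5*x^2 - 49*x - 36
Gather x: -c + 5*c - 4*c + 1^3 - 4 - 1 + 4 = 0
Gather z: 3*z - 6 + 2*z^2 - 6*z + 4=2*z^2 - 3*z - 2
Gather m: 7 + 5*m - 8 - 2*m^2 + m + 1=-2*m^2 + 6*m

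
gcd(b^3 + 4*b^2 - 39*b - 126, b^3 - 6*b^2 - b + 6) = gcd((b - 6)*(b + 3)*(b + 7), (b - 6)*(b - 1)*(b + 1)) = b - 6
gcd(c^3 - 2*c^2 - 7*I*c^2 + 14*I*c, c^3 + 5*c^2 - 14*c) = c^2 - 2*c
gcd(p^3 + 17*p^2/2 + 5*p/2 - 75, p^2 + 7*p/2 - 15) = p^2 + 7*p/2 - 15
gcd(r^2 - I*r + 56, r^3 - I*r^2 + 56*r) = r^2 - I*r + 56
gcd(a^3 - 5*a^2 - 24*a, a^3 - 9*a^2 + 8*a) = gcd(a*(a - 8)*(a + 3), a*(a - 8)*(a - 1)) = a^2 - 8*a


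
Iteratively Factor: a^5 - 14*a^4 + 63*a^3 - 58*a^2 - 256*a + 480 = (a - 4)*(a^4 - 10*a^3 + 23*a^2 + 34*a - 120) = (a - 4)^2*(a^3 - 6*a^2 - a + 30) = (a - 4)^2*(a + 2)*(a^2 - 8*a + 15) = (a - 5)*(a - 4)^2*(a + 2)*(a - 3)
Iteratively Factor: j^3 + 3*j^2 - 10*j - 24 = (j + 2)*(j^2 + j - 12) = (j - 3)*(j + 2)*(j + 4)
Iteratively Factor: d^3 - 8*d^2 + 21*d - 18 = (d - 3)*(d^2 - 5*d + 6) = (d - 3)*(d - 2)*(d - 3)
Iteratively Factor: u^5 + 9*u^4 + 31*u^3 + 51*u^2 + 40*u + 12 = (u + 2)*(u^4 + 7*u^3 + 17*u^2 + 17*u + 6) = (u + 2)^2*(u^3 + 5*u^2 + 7*u + 3) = (u + 2)^2*(u + 3)*(u^2 + 2*u + 1) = (u + 1)*(u + 2)^2*(u + 3)*(u + 1)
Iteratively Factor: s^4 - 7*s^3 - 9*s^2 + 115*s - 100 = (s - 5)*(s^3 - 2*s^2 - 19*s + 20) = (s - 5)^2*(s^2 + 3*s - 4) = (s - 5)^2*(s - 1)*(s + 4)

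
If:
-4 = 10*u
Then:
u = -2/5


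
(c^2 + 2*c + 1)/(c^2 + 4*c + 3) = (c + 1)/(c + 3)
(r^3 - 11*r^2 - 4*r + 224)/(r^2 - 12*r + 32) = (r^2 - 3*r - 28)/(r - 4)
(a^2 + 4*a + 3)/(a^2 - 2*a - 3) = (a + 3)/(a - 3)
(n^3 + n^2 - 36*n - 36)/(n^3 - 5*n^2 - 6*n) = (n + 6)/n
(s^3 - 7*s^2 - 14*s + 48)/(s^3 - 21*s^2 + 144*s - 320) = (s^2 + s - 6)/(s^2 - 13*s + 40)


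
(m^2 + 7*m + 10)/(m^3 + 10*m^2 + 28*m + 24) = (m + 5)/(m^2 + 8*m + 12)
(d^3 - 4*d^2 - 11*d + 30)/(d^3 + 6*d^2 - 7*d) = (d^3 - 4*d^2 - 11*d + 30)/(d*(d^2 + 6*d - 7))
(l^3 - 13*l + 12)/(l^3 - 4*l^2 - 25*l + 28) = (l - 3)/(l - 7)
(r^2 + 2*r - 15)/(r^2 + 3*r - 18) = (r + 5)/(r + 6)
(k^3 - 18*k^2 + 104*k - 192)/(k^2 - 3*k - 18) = (k^2 - 12*k + 32)/(k + 3)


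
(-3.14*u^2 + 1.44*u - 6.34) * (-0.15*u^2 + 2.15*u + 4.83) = 0.471*u^4 - 6.967*u^3 - 11.1192*u^2 - 6.6758*u - 30.6222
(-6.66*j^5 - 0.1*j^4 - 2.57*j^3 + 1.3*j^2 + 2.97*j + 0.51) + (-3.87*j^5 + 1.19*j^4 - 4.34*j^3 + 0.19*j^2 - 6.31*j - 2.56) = -10.53*j^5 + 1.09*j^4 - 6.91*j^3 + 1.49*j^2 - 3.34*j - 2.05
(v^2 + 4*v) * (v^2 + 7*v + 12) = v^4 + 11*v^3 + 40*v^2 + 48*v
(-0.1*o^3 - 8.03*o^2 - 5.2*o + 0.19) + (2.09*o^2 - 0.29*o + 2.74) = -0.1*o^3 - 5.94*o^2 - 5.49*o + 2.93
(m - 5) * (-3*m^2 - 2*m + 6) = -3*m^3 + 13*m^2 + 16*m - 30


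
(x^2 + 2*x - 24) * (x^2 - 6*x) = x^4 - 4*x^3 - 36*x^2 + 144*x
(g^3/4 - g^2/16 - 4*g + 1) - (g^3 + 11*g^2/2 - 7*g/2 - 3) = -3*g^3/4 - 89*g^2/16 - g/2 + 4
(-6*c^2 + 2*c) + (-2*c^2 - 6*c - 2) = -8*c^2 - 4*c - 2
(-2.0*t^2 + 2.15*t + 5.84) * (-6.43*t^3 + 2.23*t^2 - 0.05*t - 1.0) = 12.86*t^5 - 18.2845*t^4 - 32.6567*t^3 + 14.9157*t^2 - 2.442*t - 5.84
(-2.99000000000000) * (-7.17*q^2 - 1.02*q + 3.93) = 21.4383*q^2 + 3.0498*q - 11.7507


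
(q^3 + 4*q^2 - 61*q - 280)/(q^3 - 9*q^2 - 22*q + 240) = (q + 7)/(q - 6)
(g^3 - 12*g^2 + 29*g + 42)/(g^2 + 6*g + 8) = (g^3 - 12*g^2 + 29*g + 42)/(g^2 + 6*g + 8)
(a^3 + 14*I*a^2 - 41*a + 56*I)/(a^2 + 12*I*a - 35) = (a^2 + 7*I*a + 8)/(a + 5*I)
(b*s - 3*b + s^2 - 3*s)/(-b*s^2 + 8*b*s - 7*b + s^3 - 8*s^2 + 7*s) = (-b*s + 3*b - s^2 + 3*s)/(b*s^2 - 8*b*s + 7*b - s^3 + 8*s^2 - 7*s)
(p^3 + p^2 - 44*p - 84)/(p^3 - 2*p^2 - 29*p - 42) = (p + 6)/(p + 3)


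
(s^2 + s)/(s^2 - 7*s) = (s + 1)/(s - 7)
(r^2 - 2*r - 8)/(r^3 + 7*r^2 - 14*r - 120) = (r + 2)/(r^2 + 11*r + 30)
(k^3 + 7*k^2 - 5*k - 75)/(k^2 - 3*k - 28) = (-k^3 - 7*k^2 + 5*k + 75)/(-k^2 + 3*k + 28)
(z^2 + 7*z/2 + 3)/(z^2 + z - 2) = (z + 3/2)/(z - 1)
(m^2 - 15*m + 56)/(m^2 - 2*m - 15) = (-m^2 + 15*m - 56)/(-m^2 + 2*m + 15)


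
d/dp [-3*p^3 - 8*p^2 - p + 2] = -9*p^2 - 16*p - 1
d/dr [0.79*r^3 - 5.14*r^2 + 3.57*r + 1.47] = 2.37*r^2 - 10.28*r + 3.57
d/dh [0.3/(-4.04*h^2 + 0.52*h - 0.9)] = (2.424*h - 0.156)/(4.04*h^2 - 0.52*h + 0.9)^2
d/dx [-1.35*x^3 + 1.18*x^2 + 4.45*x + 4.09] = -4.05*x^2 + 2.36*x + 4.45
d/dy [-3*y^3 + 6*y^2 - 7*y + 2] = -9*y^2 + 12*y - 7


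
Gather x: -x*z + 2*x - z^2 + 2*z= x*(2 - z) - z^2 + 2*z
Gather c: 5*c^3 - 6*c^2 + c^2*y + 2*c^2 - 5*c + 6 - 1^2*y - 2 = 5*c^3 + c^2*(y - 4) - 5*c - y + 4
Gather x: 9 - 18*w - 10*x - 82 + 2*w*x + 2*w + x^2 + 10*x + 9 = 2*w*x - 16*w + x^2 - 64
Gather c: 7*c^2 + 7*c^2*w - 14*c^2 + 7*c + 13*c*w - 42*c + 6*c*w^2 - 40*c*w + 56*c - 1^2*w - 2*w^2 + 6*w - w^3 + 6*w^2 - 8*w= c^2*(7*w - 7) + c*(6*w^2 - 27*w + 21) - w^3 + 4*w^2 - 3*w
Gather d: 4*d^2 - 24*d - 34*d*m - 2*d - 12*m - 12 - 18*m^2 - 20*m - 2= 4*d^2 + d*(-34*m - 26) - 18*m^2 - 32*m - 14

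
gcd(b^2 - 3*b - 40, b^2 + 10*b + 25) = b + 5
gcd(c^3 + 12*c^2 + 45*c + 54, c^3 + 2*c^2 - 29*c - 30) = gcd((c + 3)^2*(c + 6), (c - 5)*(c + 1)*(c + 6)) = c + 6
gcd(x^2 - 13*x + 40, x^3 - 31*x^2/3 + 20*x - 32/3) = x - 8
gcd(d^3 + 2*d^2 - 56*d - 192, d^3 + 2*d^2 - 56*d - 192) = d^3 + 2*d^2 - 56*d - 192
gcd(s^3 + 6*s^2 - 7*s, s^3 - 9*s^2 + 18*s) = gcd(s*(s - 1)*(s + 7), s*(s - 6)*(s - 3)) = s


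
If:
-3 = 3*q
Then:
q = -1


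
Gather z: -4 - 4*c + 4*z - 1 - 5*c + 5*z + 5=-9*c + 9*z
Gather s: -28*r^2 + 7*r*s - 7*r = -28*r^2 + 7*r*s - 7*r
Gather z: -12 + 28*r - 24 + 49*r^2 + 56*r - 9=49*r^2 + 84*r - 45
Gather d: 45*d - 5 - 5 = 45*d - 10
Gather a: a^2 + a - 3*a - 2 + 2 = a^2 - 2*a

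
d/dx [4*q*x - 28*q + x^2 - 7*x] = 4*q + 2*x - 7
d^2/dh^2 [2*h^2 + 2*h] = 4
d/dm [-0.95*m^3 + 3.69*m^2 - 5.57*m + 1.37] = -2.85*m^2 + 7.38*m - 5.57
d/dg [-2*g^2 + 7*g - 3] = 7 - 4*g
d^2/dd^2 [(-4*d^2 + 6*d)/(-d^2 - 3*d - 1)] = 4*(-9*d^3 - 6*d^2 + 9*d + 11)/(d^6 + 9*d^5 + 30*d^4 + 45*d^3 + 30*d^2 + 9*d + 1)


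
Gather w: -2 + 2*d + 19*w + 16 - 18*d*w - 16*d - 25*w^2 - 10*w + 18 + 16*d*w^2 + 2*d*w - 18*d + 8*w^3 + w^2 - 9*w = -16*d*w - 32*d + 8*w^3 + w^2*(16*d - 24) + 32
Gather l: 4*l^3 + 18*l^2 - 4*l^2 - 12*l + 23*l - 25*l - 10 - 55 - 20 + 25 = 4*l^3 + 14*l^2 - 14*l - 60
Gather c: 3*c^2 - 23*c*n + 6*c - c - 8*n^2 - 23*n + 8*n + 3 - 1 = 3*c^2 + c*(5 - 23*n) - 8*n^2 - 15*n + 2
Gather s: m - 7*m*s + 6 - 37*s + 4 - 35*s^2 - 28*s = m - 35*s^2 + s*(-7*m - 65) + 10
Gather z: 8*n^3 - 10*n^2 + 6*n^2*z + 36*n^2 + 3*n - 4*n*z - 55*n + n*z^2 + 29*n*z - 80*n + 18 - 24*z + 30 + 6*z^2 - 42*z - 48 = 8*n^3 + 26*n^2 - 132*n + z^2*(n + 6) + z*(6*n^2 + 25*n - 66)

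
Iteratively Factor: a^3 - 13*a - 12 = (a + 3)*(a^2 - 3*a - 4) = (a - 4)*(a + 3)*(a + 1)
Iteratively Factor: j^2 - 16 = (j + 4)*(j - 4)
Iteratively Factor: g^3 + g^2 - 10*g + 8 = (g - 2)*(g^2 + 3*g - 4) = (g - 2)*(g - 1)*(g + 4)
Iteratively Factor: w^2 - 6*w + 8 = (w - 4)*(w - 2)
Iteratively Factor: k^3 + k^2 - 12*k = (k)*(k^2 + k - 12) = k*(k + 4)*(k - 3)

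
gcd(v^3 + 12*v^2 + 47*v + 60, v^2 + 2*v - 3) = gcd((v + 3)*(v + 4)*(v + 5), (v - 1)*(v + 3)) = v + 3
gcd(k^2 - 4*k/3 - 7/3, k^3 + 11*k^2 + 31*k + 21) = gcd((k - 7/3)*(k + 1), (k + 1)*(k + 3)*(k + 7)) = k + 1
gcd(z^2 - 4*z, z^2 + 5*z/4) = z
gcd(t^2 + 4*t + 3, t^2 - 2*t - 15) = t + 3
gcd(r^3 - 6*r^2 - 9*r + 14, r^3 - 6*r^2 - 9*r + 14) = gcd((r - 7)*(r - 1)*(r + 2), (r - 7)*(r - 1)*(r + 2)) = r^3 - 6*r^2 - 9*r + 14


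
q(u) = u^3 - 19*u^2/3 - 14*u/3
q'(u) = 3*u^2 - 38*u/3 - 14/3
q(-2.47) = -42.18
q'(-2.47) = 44.92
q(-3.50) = -104.12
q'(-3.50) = 76.42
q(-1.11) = -3.99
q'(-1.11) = 13.09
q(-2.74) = -55.33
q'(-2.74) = 52.56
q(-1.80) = -17.95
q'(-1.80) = 27.85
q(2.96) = -43.37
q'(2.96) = -15.88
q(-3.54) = -107.21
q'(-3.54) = 77.77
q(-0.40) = 0.79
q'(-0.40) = 0.88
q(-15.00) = -4730.00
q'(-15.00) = 860.33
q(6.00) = -40.00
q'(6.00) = 27.33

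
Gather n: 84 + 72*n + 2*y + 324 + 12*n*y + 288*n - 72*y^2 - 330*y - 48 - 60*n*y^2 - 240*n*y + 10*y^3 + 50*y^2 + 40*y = n*(-60*y^2 - 228*y + 360) + 10*y^3 - 22*y^2 - 288*y + 360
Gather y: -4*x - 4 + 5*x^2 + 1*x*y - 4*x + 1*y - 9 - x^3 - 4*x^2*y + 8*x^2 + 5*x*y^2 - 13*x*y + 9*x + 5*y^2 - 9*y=-x^3 + 13*x^2 + x + y^2*(5*x + 5) + y*(-4*x^2 - 12*x - 8) - 13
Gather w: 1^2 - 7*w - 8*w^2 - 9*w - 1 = -8*w^2 - 16*w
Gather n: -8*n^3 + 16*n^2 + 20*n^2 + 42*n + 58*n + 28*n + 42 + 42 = -8*n^3 + 36*n^2 + 128*n + 84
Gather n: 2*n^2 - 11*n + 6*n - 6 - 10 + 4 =2*n^2 - 5*n - 12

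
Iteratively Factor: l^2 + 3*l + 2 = (l + 1)*(l + 2)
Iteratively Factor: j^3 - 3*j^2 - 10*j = (j - 5)*(j^2 + 2*j) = j*(j - 5)*(j + 2)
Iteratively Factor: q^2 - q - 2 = (q - 2)*(q + 1)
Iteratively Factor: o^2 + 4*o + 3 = (o + 3)*(o + 1)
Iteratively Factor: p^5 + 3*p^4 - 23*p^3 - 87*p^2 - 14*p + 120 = (p + 3)*(p^4 - 23*p^2 - 18*p + 40) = (p - 5)*(p + 3)*(p^3 + 5*p^2 + 2*p - 8) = (p - 5)*(p - 1)*(p + 3)*(p^2 + 6*p + 8) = (p - 5)*(p - 1)*(p + 2)*(p + 3)*(p + 4)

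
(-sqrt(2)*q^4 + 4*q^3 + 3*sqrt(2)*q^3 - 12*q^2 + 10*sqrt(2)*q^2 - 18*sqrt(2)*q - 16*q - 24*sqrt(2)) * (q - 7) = -sqrt(2)*q^5 + 4*q^4 + 10*sqrt(2)*q^4 - 40*q^3 - 11*sqrt(2)*q^3 - 88*sqrt(2)*q^2 + 68*q^2 + 112*q + 102*sqrt(2)*q + 168*sqrt(2)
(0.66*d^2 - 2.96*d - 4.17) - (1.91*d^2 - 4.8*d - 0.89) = -1.25*d^2 + 1.84*d - 3.28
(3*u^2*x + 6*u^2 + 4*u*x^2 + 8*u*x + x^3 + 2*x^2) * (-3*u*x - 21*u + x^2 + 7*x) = -9*u^3*x^2 - 81*u^3*x - 126*u^3 - 9*u^2*x^3 - 81*u^2*x^2 - 126*u^2*x + u*x^4 + 9*u*x^3 + 14*u*x^2 + x^5 + 9*x^4 + 14*x^3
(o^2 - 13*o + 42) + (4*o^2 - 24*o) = 5*o^2 - 37*o + 42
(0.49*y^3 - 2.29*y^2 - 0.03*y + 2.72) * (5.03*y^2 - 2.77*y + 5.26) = 2.4647*y^5 - 12.876*y^4 + 8.7698*y^3 + 1.7193*y^2 - 7.6922*y + 14.3072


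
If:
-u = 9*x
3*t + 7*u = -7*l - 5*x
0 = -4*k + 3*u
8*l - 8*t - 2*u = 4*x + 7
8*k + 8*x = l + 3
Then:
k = 7047/16408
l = -150/2051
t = -2173/2051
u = 2349/4102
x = -261/4102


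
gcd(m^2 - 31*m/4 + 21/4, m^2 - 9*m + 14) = m - 7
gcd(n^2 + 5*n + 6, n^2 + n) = 1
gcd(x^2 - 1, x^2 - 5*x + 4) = x - 1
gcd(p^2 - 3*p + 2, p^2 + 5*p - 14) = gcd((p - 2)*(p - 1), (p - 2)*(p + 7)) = p - 2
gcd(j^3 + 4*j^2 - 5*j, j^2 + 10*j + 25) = j + 5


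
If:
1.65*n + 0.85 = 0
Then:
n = -0.52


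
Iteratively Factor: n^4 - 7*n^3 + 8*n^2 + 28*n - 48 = (n - 4)*(n^3 - 3*n^2 - 4*n + 12) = (n - 4)*(n - 3)*(n^2 - 4) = (n - 4)*(n - 3)*(n - 2)*(n + 2)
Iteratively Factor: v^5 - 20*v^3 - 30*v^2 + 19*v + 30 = (v + 3)*(v^4 - 3*v^3 - 11*v^2 + 3*v + 10) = (v + 2)*(v + 3)*(v^3 - 5*v^2 - v + 5) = (v + 1)*(v + 2)*(v + 3)*(v^2 - 6*v + 5) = (v - 5)*(v + 1)*(v + 2)*(v + 3)*(v - 1)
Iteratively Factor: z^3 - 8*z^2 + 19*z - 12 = (z - 4)*(z^2 - 4*z + 3) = (z - 4)*(z - 1)*(z - 3)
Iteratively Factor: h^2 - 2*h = (h - 2)*(h)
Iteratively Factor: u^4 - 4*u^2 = (u)*(u^3 - 4*u) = u*(u - 2)*(u^2 + 2*u) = u^2*(u - 2)*(u + 2)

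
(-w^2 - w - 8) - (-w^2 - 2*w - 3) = w - 5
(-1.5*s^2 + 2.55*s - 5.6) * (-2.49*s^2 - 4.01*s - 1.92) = 3.735*s^4 - 0.3345*s^3 + 6.5985*s^2 + 17.56*s + 10.752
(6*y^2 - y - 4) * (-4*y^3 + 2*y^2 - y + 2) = -24*y^5 + 16*y^4 + 8*y^3 + 5*y^2 + 2*y - 8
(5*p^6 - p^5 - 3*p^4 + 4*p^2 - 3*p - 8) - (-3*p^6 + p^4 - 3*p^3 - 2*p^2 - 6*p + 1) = 8*p^6 - p^5 - 4*p^4 + 3*p^3 + 6*p^2 + 3*p - 9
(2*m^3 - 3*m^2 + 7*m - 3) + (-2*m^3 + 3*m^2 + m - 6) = 8*m - 9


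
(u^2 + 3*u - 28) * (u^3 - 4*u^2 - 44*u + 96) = u^5 - u^4 - 84*u^3 + 76*u^2 + 1520*u - 2688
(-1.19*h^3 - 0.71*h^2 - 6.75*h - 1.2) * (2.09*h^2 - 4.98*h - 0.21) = -2.4871*h^5 + 4.4423*h^4 - 10.3218*h^3 + 31.2561*h^2 + 7.3935*h + 0.252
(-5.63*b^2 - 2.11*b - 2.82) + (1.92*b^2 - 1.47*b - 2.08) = -3.71*b^2 - 3.58*b - 4.9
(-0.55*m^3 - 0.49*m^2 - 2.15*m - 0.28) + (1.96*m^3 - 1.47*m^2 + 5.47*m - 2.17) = 1.41*m^3 - 1.96*m^2 + 3.32*m - 2.45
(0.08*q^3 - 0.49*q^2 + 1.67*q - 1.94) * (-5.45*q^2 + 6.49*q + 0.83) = -0.436*q^5 + 3.1897*q^4 - 12.2152*q^3 + 21.0046*q^2 - 11.2045*q - 1.6102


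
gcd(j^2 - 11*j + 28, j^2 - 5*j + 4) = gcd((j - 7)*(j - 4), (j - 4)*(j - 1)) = j - 4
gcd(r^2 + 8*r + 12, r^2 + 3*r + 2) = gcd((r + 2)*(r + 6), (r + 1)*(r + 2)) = r + 2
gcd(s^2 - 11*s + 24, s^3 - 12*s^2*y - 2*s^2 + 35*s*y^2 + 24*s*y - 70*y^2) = 1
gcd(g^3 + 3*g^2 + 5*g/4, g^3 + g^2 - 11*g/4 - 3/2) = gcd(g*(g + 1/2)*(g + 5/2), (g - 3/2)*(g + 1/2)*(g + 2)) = g + 1/2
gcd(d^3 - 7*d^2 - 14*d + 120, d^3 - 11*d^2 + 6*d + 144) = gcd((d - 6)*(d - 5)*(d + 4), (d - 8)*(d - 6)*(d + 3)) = d - 6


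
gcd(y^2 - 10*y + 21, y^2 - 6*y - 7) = y - 7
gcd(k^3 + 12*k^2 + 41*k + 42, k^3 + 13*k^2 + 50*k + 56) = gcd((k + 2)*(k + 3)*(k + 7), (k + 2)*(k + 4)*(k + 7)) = k^2 + 9*k + 14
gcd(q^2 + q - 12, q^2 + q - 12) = q^2 + q - 12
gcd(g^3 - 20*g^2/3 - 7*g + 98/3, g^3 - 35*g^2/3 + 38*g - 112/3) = g^2 - 9*g + 14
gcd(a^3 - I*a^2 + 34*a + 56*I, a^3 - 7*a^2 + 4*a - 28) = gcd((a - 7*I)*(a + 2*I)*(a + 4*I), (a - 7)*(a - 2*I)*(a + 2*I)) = a + 2*I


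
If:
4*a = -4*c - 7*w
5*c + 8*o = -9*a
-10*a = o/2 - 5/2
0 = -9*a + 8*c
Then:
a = 320/1163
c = 360/1163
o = -585/1163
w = -2720/8141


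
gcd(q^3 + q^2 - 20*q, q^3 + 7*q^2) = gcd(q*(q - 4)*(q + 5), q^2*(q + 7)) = q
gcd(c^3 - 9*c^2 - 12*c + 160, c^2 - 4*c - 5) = c - 5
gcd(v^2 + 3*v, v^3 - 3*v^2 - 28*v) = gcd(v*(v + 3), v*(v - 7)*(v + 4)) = v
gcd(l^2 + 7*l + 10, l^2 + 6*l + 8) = l + 2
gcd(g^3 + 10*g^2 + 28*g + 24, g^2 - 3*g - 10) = g + 2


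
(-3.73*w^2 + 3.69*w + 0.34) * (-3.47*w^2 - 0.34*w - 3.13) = 12.9431*w^4 - 11.5361*w^3 + 9.2405*w^2 - 11.6653*w - 1.0642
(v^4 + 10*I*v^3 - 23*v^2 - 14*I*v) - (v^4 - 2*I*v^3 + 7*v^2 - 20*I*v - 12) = 12*I*v^3 - 30*v^2 + 6*I*v + 12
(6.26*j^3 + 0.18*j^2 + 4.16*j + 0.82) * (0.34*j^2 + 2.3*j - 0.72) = 2.1284*j^5 + 14.4592*j^4 - 2.6788*j^3 + 9.7172*j^2 - 1.1092*j - 0.5904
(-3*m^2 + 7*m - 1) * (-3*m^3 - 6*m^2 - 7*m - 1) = 9*m^5 - 3*m^4 - 18*m^3 - 40*m^2 + 1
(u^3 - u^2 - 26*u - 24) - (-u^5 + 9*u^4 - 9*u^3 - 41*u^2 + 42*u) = u^5 - 9*u^4 + 10*u^3 + 40*u^2 - 68*u - 24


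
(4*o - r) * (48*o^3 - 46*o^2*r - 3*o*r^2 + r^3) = 192*o^4 - 232*o^3*r + 34*o^2*r^2 + 7*o*r^3 - r^4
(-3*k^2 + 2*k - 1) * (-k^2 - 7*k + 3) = 3*k^4 + 19*k^3 - 22*k^2 + 13*k - 3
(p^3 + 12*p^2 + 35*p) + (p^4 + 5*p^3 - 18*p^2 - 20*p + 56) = p^4 + 6*p^3 - 6*p^2 + 15*p + 56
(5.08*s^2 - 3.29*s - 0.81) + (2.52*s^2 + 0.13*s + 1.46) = 7.6*s^2 - 3.16*s + 0.65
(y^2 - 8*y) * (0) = 0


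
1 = 1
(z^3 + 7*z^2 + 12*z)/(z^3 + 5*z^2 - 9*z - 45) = z*(z + 4)/(z^2 + 2*z - 15)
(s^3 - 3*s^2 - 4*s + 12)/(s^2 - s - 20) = (-s^3 + 3*s^2 + 4*s - 12)/(-s^2 + s + 20)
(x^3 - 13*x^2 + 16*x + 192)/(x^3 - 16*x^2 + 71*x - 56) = (x^2 - 5*x - 24)/(x^2 - 8*x + 7)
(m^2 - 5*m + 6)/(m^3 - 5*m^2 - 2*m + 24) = (m - 2)/(m^2 - 2*m - 8)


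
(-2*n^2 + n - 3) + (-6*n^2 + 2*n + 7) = -8*n^2 + 3*n + 4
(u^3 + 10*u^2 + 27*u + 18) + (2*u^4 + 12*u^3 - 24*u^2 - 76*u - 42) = 2*u^4 + 13*u^3 - 14*u^2 - 49*u - 24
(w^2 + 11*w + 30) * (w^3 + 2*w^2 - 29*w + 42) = w^5 + 13*w^4 + 23*w^3 - 217*w^2 - 408*w + 1260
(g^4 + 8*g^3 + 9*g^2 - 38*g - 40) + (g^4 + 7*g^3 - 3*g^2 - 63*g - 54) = 2*g^4 + 15*g^3 + 6*g^2 - 101*g - 94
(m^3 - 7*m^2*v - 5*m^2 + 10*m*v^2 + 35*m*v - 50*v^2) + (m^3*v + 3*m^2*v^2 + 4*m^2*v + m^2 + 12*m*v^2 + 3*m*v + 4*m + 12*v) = m^3*v + m^3 + 3*m^2*v^2 - 3*m^2*v - 4*m^2 + 22*m*v^2 + 38*m*v + 4*m - 50*v^2 + 12*v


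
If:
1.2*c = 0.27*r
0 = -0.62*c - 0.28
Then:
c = -0.45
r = -2.01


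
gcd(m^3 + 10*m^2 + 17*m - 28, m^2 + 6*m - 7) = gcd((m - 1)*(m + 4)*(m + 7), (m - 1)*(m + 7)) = m^2 + 6*m - 7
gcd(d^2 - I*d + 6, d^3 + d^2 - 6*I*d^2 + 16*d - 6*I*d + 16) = d + 2*I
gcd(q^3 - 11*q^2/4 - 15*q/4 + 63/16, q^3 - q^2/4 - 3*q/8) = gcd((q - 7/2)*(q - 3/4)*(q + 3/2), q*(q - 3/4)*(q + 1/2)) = q - 3/4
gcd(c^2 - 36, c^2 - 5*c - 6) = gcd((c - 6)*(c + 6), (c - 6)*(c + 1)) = c - 6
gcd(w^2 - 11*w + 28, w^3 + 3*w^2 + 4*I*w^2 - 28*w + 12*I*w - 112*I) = w - 4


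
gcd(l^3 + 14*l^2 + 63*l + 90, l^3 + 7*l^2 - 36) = l^2 + 9*l + 18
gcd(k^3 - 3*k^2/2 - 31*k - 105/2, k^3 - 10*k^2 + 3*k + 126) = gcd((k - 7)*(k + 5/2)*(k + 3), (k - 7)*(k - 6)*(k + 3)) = k^2 - 4*k - 21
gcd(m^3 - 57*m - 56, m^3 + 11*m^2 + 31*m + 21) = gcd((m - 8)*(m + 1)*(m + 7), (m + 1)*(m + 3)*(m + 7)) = m^2 + 8*m + 7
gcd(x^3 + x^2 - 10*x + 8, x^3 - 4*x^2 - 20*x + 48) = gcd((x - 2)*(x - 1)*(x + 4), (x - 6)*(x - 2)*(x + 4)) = x^2 + 2*x - 8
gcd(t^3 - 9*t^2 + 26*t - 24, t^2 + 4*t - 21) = t - 3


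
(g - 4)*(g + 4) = g^2 - 16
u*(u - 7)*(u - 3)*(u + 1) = u^4 - 9*u^3 + 11*u^2 + 21*u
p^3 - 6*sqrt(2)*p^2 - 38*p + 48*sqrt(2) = (p - 8*sqrt(2))*(p - sqrt(2))*(p + 3*sqrt(2))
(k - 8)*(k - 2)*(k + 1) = k^3 - 9*k^2 + 6*k + 16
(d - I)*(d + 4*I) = d^2 + 3*I*d + 4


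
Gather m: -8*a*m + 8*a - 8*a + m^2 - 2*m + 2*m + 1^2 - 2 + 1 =-8*a*m + m^2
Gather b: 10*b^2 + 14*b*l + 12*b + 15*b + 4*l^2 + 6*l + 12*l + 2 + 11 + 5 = 10*b^2 + b*(14*l + 27) + 4*l^2 + 18*l + 18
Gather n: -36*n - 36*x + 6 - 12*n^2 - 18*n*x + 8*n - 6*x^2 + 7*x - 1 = -12*n^2 + n*(-18*x - 28) - 6*x^2 - 29*x + 5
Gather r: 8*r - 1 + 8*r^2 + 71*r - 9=8*r^2 + 79*r - 10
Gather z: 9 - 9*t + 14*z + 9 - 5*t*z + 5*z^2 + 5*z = -9*t + 5*z^2 + z*(19 - 5*t) + 18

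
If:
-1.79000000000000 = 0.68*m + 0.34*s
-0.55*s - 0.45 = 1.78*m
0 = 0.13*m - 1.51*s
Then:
No Solution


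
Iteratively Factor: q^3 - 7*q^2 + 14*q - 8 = (q - 1)*(q^2 - 6*q + 8) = (q - 4)*(q - 1)*(q - 2)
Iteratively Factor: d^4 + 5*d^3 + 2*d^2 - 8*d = (d)*(d^3 + 5*d^2 + 2*d - 8) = d*(d + 2)*(d^2 + 3*d - 4) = d*(d + 2)*(d + 4)*(d - 1)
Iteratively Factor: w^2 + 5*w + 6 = (w + 2)*(w + 3)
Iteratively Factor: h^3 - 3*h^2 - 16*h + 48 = (h - 4)*(h^2 + h - 12) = (h - 4)*(h - 3)*(h + 4)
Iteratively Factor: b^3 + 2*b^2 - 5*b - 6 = (b + 3)*(b^2 - b - 2) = (b - 2)*(b + 3)*(b + 1)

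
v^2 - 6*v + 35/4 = (v - 7/2)*(v - 5/2)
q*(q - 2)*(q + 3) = q^3 + q^2 - 6*q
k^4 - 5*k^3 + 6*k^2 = k^2*(k - 3)*(k - 2)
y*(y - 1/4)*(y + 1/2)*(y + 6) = y^4 + 25*y^3/4 + 11*y^2/8 - 3*y/4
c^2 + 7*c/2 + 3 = (c + 3/2)*(c + 2)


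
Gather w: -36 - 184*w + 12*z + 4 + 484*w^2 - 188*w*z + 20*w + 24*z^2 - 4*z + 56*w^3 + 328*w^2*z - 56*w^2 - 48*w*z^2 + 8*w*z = 56*w^3 + w^2*(328*z + 428) + w*(-48*z^2 - 180*z - 164) + 24*z^2 + 8*z - 32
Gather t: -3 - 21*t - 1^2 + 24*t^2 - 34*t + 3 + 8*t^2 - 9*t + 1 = 32*t^2 - 64*t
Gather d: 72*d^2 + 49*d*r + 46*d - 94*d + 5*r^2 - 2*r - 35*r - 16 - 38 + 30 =72*d^2 + d*(49*r - 48) + 5*r^2 - 37*r - 24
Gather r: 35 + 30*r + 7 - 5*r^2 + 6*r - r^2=-6*r^2 + 36*r + 42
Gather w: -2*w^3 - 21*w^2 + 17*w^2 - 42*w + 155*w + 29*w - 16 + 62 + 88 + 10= -2*w^3 - 4*w^2 + 142*w + 144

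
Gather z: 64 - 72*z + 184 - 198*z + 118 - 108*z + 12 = 378 - 378*z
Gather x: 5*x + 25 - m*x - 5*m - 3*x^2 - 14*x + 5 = -5*m - 3*x^2 + x*(-m - 9) + 30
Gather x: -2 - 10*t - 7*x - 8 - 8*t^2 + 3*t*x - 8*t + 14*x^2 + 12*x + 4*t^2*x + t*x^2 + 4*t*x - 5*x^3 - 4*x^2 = -8*t^2 - 18*t - 5*x^3 + x^2*(t + 10) + x*(4*t^2 + 7*t + 5) - 10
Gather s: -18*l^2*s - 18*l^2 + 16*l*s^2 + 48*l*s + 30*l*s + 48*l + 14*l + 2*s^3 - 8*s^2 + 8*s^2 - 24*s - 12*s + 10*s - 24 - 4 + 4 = -18*l^2 + 16*l*s^2 + 62*l + 2*s^3 + s*(-18*l^2 + 78*l - 26) - 24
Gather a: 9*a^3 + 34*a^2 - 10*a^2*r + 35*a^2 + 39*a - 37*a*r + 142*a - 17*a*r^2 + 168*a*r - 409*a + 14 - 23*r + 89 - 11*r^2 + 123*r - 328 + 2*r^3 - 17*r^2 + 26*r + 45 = 9*a^3 + a^2*(69 - 10*r) + a*(-17*r^2 + 131*r - 228) + 2*r^3 - 28*r^2 + 126*r - 180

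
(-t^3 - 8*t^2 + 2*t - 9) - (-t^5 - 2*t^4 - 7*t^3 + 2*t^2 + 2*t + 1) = t^5 + 2*t^4 + 6*t^3 - 10*t^2 - 10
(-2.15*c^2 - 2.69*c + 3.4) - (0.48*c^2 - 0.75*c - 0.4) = -2.63*c^2 - 1.94*c + 3.8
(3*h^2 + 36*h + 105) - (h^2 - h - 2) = 2*h^2 + 37*h + 107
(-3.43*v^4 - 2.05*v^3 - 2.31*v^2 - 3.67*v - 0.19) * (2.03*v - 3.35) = -6.9629*v^5 + 7.329*v^4 + 2.1782*v^3 + 0.288400000000001*v^2 + 11.9088*v + 0.6365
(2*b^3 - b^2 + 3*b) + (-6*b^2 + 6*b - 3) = 2*b^3 - 7*b^2 + 9*b - 3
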